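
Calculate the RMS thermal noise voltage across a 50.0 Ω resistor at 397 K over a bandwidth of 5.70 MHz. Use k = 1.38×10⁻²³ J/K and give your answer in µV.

2.50 µV

V_n = √(4kTRB)
4kTRB = 4 × 1.38×10⁻²³ × 397 × 5.00×10¹ × 5.70×10⁶ = 6.25×10⁻¹² V²
V_n = √(6.25×10⁻¹²) = 2.50×10⁻⁶ V = 2.50 µV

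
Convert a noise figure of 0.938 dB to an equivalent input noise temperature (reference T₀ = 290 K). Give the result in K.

F = 10^(0.938/10) = 1.24108
T_e = (F − 1)·T₀ = (1.24108 − 1) × 290 = 69.9 K

69.9 K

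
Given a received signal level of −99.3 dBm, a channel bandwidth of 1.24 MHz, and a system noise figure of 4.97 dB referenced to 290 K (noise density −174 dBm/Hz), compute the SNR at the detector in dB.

8.8 dB

Noise floor: N = −174 + 10 log₁₀(B) + NF
10 log₁₀(1.24×10⁶) = 60.93 dB
N = −174 + 60.93 + 4.97 = −108.10 dBm
SNR = P_sig − N = −99.3 − (−108.10) = 8.80 dB → 8.8 dB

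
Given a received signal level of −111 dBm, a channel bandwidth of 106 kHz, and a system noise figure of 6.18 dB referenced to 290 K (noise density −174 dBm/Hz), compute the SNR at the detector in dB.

6.6 dB

Noise floor: N = −174 + 10 log₁₀(B) + NF
10 log₁₀(1.06×10⁵) = 50.25 dB
N = −174 + 50.25 + 6.18 = −117.57 dBm
SNR = P_sig − N = −111 − (−117.57) = 6.57 dB → 6.6 dB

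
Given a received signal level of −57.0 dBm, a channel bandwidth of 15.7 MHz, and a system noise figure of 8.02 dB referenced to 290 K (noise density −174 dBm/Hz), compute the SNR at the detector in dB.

37.0 dB

Noise floor: N = −174 + 10 log₁₀(B) + NF
10 log₁₀(1.57×10⁷) = 71.96 dB
N = −174 + 71.96 + 8.02 = −94.02 dBm
SNR = P_sig − N = −57.0 − (−94.02) = 37.02 dB → 37.0 dB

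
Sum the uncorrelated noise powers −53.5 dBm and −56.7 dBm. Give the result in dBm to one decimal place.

Convert to linear, add, convert back:
P₁ = 4.47×10⁻⁹ W, P₂ = 2.14×10⁻⁹ W
P_tot = 6.60×10⁻⁹ W → 10 log₁₀(P_tot / 10⁻³) = −51.8 dBm

−51.8 dBm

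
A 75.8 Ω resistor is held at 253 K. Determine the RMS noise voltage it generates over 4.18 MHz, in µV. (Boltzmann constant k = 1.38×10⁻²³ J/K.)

2.10 µV

V_n = √(4kTRB)
4kTRB = 4 × 1.38×10⁻²³ × 253 × 7.58×10¹ × 4.18×10⁶ = 4.42×10⁻¹² V²
V_n = √(4.42×10⁻¹²) = 2.10×10⁻⁶ V = 2.10 µV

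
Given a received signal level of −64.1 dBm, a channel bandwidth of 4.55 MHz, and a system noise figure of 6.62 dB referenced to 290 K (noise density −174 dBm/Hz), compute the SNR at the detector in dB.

Noise floor: N = −174 + 10 log₁₀(B) + NF
10 log₁₀(4.55×10⁶) = 66.58 dB
N = −174 + 66.58 + 6.62 = −100.80 dBm
SNR = P_sig − N = −64.1 − (−100.80) = 36.70 dB → 36.7 dB

36.7 dB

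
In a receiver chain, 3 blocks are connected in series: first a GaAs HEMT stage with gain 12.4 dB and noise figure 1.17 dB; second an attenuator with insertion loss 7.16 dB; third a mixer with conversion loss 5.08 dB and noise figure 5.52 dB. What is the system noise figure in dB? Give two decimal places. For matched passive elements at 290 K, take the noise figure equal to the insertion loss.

Convert to linear (a loss of L dB is a gain of −L dB): F_i = 10^(NF_i/10), G_i = 10^(G_i,dB/10)
  Stage 1: F_1 = 10^(1.17/10) = 1.309, G_1 = 10^(12.4/10) = 17.38
  Stage 2: F_2 = 10^(7.16/10) = 5.200, G_2 = 10^(−7.16/10) = 0.1923
  Stage 3: F_3 = 10^(5.52/10) = 3.565, G_3 = 10^(−5.08/10) = 0.3105
Friis cascade:
  F = 1.309 + (5.200 − 1)/17.38 + (3.565 − 1)/3.342 = 2.318
NF = 10 log₁₀(2.318) = 3.65 dB

3.65 dB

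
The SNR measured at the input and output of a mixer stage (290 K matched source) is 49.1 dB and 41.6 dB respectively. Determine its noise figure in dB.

7.5 dB

NF (dB) = SNR_in(dB) − SNR_out(dB) when the source is at T₀
NF = 49.1 − 41.6 = 7.5 dB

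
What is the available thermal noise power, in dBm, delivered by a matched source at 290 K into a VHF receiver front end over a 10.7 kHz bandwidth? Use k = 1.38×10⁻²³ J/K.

P_n = kTB = 1.38×10⁻²³ × 290 × 1.07×10⁴ = 4.28×10⁻¹⁷ W
In dBm: 10 log₁₀(4.28×10⁻¹⁷ / 10⁻³) = −133.7 dBm

−133.7 dBm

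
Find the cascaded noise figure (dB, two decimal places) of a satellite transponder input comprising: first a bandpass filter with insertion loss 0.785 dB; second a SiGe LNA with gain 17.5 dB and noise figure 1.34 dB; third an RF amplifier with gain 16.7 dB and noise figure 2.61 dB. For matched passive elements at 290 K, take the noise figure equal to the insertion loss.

Convert to linear (a loss of L dB is a gain of −L dB): F_i = 10^(NF_i/10), G_i = 10^(G_i,dB/10)
  Stage 1: F_1 = 10^(0.785/10) = 1.198, G_1 = 10^(−0.785/10) = 0.8346
  Stage 2: F_2 = 10^(1.34/10) = 1.361, G_2 = 10^(17.5/10) = 56.23
  Stage 3: F_3 = 10^(2.61/10) = 1.824, G_3 = 10^(16.7/10) = 46.77
Friis cascade:
  F = 1.198 + (1.361 − 1)/0.8346 + (1.824 − 1)/46.94 = 1.649
NF = 10 log₁₀(1.649) = 2.17 dB

2.17 dB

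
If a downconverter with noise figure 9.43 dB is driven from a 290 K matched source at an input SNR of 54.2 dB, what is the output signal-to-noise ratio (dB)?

44.77 dB

By definition F = SNR_in/SNR_out, so in dB: SNR_out = SNR_in − NF
SNR_out = 54.2 − 9.43 = 44.77 dB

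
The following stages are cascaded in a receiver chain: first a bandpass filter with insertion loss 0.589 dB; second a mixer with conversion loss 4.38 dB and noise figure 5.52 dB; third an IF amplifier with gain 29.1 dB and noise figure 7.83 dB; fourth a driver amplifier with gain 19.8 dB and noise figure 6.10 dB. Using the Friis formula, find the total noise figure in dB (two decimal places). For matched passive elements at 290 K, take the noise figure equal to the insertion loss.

13.01 dB

Convert to linear (a loss of L dB is a gain of −L dB): F_i = 10^(NF_i/10), G_i = 10^(G_i,dB/10)
  Stage 1: F_1 = 10^(0.589/10) = 1.145, G_1 = 10^(−0.589/10) = 0.8732
  Stage 2: F_2 = 10^(5.52/10) = 3.565, G_2 = 10^(−4.38/10) = 0.3648
  Stage 3: F_3 = 10^(7.83/10) = 6.067, G_3 = 10^(29.1/10) = 812.8
  Stage 4: F_4 = 10^(6.10/10) = 4.074, G_4 = 10^(19.8/10) = 95.50
Friis cascade:
  F = 1.145 + (3.565 − 1)/0.8732 + (6.067 − 1)/0.3185 + (4.074 − 1)/258.9 = 20.00
NF = 10 log₁₀(20.00) = 13.01 dB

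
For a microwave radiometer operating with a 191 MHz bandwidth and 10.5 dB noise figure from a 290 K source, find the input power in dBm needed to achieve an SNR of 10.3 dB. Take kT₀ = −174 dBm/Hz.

−70.4 dBm

Sensitivity = −174 + 10 log₁₀(B) + NF + SNR_min
= −174 + 82.81 + 10.5 + 10.3
= −70.39 dBm → −70.4 dBm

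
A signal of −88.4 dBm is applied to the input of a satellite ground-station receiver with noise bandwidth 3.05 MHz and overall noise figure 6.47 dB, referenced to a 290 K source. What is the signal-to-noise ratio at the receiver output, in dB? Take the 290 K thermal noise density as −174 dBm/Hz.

Noise floor: N = −174 + 10 log₁₀(B) + NF
10 log₁₀(3.05×10⁶) = 64.84 dB
N = −174 + 64.84 + 6.47 = −102.69 dBm
SNR = P_sig − N = −88.4 − (−102.69) = 14.29 dB → 14.3 dB

14.3 dB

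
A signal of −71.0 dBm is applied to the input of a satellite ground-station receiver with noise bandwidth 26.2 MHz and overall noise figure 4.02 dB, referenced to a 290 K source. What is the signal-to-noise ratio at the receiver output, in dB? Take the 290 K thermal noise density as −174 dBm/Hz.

Noise floor: N = −174 + 10 log₁₀(B) + NF
10 log₁₀(2.62×10⁷) = 74.18 dB
N = −174 + 74.18 + 4.02 = −95.80 dBm
SNR = P_sig − N = −71.0 − (−95.80) = 24.80 dB → 24.8 dB

24.8 dB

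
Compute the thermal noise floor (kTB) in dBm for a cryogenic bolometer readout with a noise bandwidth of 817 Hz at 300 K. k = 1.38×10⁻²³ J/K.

P_n = kTB = 1.38×10⁻²³ × 300 × 8.17×10² = 3.38×10⁻¹⁸ W
In dBm: 10 log₁₀(3.38×10⁻¹⁸ / 10⁻³) = −144.7 dBm

−144.7 dBm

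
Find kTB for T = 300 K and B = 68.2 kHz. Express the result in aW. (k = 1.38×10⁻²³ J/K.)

P_n = kTB = 1.38×10⁻²³ × 300 × 6.82×10⁴ = 2.82×10⁻¹⁶ W = 282 aW

282 aW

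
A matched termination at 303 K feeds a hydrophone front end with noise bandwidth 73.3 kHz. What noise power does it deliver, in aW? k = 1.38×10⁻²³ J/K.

P_n = kTB = 1.38×10⁻²³ × 303 × 7.33×10⁴ = 3.06×10⁻¹⁶ W = 306 aW

306 aW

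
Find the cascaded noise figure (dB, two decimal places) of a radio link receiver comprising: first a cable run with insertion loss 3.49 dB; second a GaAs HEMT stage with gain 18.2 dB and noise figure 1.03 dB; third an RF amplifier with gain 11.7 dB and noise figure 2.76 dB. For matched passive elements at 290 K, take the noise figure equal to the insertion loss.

4.57 dB

Convert to linear (a loss of L dB is a gain of −L dB): F_i = 10^(NF_i/10), G_i = 10^(G_i,dB/10)
  Stage 1: F_1 = 10^(3.49/10) = 2.234, G_1 = 10^(−3.49/10) = 0.4477
  Stage 2: F_2 = 10^(1.03/10) = 1.268, G_2 = 10^(18.2/10) = 66.07
  Stage 3: F_3 = 10^(2.76/10) = 1.888, G_3 = 10^(11.7/10) = 14.79
Friis cascade:
  F = 2.234 + (1.268 − 1)/0.4477 + (1.888 − 1)/29.58 = 2.861
NF = 10 log₁₀(2.861) = 4.57 dB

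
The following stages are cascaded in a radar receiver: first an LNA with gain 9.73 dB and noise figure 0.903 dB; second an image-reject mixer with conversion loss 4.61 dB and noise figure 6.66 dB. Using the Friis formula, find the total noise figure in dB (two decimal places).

2.09 dB

Convert to linear (a loss of L dB is a gain of −L dB): F_i = 10^(NF_i/10), G_i = 10^(G_i,dB/10)
  Stage 1: F_1 = 10^(0.903/10) = 1.231, G_1 = 10^(9.73/10) = 9.397
  Stage 2: F_2 = 10^(6.66/10) = 4.634, G_2 = 10^(−4.61/10) = 0.3459
Friis cascade:
  F = 1.231 + (4.634 − 1)/9.397 = 1.618
NF = 10 log₁₀(1.618) = 2.09 dB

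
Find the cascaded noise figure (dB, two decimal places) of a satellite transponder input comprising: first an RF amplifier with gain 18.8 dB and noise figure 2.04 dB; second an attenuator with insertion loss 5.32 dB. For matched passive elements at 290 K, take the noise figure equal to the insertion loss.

Convert to linear (a loss of L dB is a gain of −L dB): F_i = 10^(NF_i/10), G_i = 10^(G_i,dB/10)
  Stage 1: F_1 = 10^(2.04/10) = 1.600, G_1 = 10^(18.8/10) = 75.86
  Stage 2: F_2 = 10^(5.32/10) = 3.404, G_2 = 10^(−5.32/10) = 0.2938
Friis cascade:
  F = 1.600 + (3.404 − 1)/75.86 = 1.631
NF = 10 log₁₀(1.631) = 2.13 dB

2.13 dB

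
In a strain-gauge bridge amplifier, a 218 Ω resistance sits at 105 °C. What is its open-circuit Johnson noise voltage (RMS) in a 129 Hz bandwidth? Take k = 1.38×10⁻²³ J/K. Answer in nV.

24.2 nV

T = 105 °C + 273.15 = 378.15 K
V_n = √(4kTRB)
4kTRB = 4 × 1.38×10⁻²³ × 378.15 × 2.18×10² × 1.29×10² = 5.87×10⁻¹⁶ V²
V_n = √(5.87×10⁻¹⁶) = 2.42×10⁻⁸ V = 24.2 nV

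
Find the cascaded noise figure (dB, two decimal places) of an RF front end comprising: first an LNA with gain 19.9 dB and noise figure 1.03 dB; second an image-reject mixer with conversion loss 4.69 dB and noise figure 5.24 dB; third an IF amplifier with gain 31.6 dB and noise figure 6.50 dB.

Convert to linear (a loss of L dB is a gain of −L dB): F_i = 10^(NF_i/10), G_i = 10^(G_i,dB/10)
  Stage 1: F_1 = 10^(1.03/10) = 1.268, G_1 = 10^(19.9/10) = 97.72
  Stage 2: F_2 = 10^(5.24/10) = 3.342, G_2 = 10^(−4.69/10) = 0.3396
  Stage 3: F_3 = 10^(6.50/10) = 4.467, G_3 = 10^(31.6/10) = 1445
Friis cascade:
  F = 1.268 + (3.342 − 1)/97.72 + (4.467 − 1)/33.19 = 1.396
NF = 10 log₁₀(1.396) = 1.45 dB

1.45 dB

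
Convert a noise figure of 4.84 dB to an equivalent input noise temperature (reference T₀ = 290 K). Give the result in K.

F = 10^(4.84/10) = 3.04789
T_e = (F − 1)·T₀ = (3.04789 − 1) × 290 = 594 K

594 K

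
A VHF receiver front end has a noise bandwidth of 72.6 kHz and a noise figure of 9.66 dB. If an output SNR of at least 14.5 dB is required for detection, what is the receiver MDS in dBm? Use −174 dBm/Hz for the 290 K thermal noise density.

−101.2 dBm

Sensitivity = −174 + 10 log₁₀(B) + NF + SNR_min
= −174 + 48.61 + 9.66 + 14.5
= −101.23 dBm → −101.2 dBm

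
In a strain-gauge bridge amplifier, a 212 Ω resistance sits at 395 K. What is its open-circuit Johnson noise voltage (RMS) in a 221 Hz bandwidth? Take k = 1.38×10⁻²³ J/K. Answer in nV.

V_n = √(4kTRB)
4kTRB = 4 × 1.38×10⁻²³ × 395 × 2.12×10² × 2.21×10² = 1.02×10⁻¹⁵ V²
V_n = √(1.02×10⁻¹⁵) = 3.20×10⁻⁸ V = 32.0 nV

32.0 nV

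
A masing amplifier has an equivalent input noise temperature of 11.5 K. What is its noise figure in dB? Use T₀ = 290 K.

F = 1 + T_e/T₀ = 1 + 11.5/290 = 1.03966
NF = 10 log₁₀(1.03966) = 0.169 dB

0.169 dB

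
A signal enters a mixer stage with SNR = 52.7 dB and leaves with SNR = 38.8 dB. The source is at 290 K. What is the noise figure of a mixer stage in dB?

13.9 dB

NF (dB) = SNR_in(dB) − SNR_out(dB) when the source is at T₀
NF = 52.7 − 38.8 = 13.9 dB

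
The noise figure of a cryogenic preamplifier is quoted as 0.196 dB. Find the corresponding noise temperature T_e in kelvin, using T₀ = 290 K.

13.4 K

F = 10^(0.196/10) = 1.04616
T_e = (F − 1)·T₀ = (1.04616 − 1) × 290 = 13.4 K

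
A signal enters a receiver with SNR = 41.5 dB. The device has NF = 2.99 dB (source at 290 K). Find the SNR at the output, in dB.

By definition F = SNR_in/SNR_out, so in dB: SNR_out = SNR_in − NF
SNR_out = 41.5 − 2.99 = 38.51 dB

38.51 dB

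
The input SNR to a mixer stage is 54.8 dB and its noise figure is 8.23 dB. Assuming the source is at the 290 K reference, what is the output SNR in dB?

By definition F = SNR_in/SNR_out, so in dB: SNR_out = SNR_in − NF
SNR_out = 54.8 − 8.23 = 46.57 dB

46.57 dB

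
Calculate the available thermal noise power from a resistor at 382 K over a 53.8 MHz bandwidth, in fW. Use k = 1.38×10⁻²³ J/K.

P_n = kTB = 1.38×10⁻²³ × 382 × 5.38×10⁷ = 2.84×10⁻¹³ W = 284 fW

284 fW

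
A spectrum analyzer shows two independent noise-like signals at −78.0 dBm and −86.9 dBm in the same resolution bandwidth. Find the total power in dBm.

−77.5 dBm

Convert to linear, add, convert back:
P₁ = 1.58×10⁻¹¹ W, P₂ = 2.04×10⁻¹² W
P_tot = 1.79×10⁻¹¹ W → 10 log₁₀(P_tot / 10⁻³) = −77.5 dBm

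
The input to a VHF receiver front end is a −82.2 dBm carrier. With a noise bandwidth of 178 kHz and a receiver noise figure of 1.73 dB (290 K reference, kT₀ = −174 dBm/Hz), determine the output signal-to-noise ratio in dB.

Noise floor: N = −174 + 10 log₁₀(B) + NF
10 log₁₀(1.78×10⁵) = 52.5 dB
N = −174 + 52.5 + 1.73 = −119.77 dBm
SNR = P_sig − N = −82.2 − (−119.77) = 37.57 dB → 37.6 dB

37.6 dB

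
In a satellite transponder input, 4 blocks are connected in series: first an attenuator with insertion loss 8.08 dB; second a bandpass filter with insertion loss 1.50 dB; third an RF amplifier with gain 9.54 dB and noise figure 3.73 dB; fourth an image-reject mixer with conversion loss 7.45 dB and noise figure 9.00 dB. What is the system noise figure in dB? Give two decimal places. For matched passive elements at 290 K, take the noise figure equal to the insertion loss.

Convert to linear (a loss of L dB is a gain of −L dB): F_i = 10^(NF_i/10), G_i = 10^(G_i,dB/10)
  Stage 1: F_1 = 10^(8.08/10) = 6.427, G_1 = 10^(−8.08/10) = 0.1556
  Stage 2: F_2 = 10^(1.50/10) = 1.413, G_2 = 10^(−1.50/10) = 0.7079
  Stage 3: F_3 = 10^(3.73/10) = 2.360, G_3 = 10^(9.54/10) = 8.995
  Stage 4: F_4 = 10^(9.00/10) = 7.943, G_4 = 10^(−7.45/10) = 0.1799
Friis cascade:
  F = 6.427 + (1.413 − 1)/0.1556 + (2.360 − 1)/0.1102 + (7.943 − 1)/0.9908 = 28.44
NF = 10 log₁₀(28.44) = 14.54 dB

14.54 dB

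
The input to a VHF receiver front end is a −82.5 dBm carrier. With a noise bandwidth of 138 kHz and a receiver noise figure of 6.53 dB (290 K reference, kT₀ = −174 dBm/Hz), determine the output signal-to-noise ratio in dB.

Noise floor: N = −174 + 10 log₁₀(B) + NF
10 log₁₀(1.38×10⁵) = 51.4 dB
N = −174 + 51.4 + 6.53 = −116.07 dBm
SNR = P_sig − N = −82.5 − (−116.07) = 33.57 dB → 33.6 dB

33.6 dB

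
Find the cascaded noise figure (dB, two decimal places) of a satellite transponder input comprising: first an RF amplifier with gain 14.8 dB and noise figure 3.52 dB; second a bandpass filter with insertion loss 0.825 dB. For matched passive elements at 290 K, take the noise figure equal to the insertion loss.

Convert to linear (a loss of L dB is a gain of −L dB): F_i = 10^(NF_i/10), G_i = 10^(G_i,dB/10)
  Stage 1: F_1 = 10^(3.52/10) = 2.249, G_1 = 10^(14.8/10) = 30.20
  Stage 2: F_2 = 10^(0.825/10) = 1.209, G_2 = 10^(−0.825/10) = 0.8270
Friis cascade:
  F = 2.249 + (1.209 − 1)/30.20 = 2.256
NF = 10 log₁₀(2.256) = 3.53 dB

3.53 dB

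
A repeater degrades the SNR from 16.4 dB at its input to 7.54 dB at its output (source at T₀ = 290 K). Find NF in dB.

8.86 dB

NF (dB) = SNR_in(dB) − SNR_out(dB) when the source is at T₀
NF = 16.4 − 7.54 = 8.86 dB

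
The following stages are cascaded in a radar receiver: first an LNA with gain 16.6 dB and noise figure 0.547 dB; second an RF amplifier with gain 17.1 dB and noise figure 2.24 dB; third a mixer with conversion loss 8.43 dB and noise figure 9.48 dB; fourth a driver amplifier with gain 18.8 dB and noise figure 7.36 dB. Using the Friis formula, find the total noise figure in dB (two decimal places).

Convert to linear (a loss of L dB is a gain of −L dB): F_i = 10^(NF_i/10), G_i = 10^(G_i,dB/10)
  Stage 1: F_1 = 10^(0.547/10) = 1.134, G_1 = 10^(16.6/10) = 45.71
  Stage 2: F_2 = 10^(2.24/10) = 1.675, G_2 = 10^(17.1/10) = 51.29
  Stage 3: F_3 = 10^(9.48/10) = 8.872, G_3 = 10^(−8.43/10) = 0.1435
  Stage 4: F_4 = 10^(7.36/10) = 5.445, G_4 = 10^(18.8/10) = 75.86
Friis cascade:
  F = 1.134 + (1.675 − 1)/45.71 + (8.872 − 1)/2344 + (5.445 − 1)/336.5 = 1.166
NF = 10 log₁₀(1.166) = 0.67 dB

0.67 dB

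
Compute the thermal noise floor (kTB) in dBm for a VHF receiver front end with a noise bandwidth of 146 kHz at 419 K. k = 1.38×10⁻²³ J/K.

−120.7 dBm

P_n = kTB = 1.38×10⁻²³ × 419 × 1.46×10⁵ = 8.44×10⁻¹⁶ W
In dBm: 10 log₁₀(8.44×10⁻¹⁶ / 10⁻³) = −120.7 dBm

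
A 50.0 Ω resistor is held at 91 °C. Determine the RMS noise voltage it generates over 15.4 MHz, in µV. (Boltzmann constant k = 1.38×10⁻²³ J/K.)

T = 91 °C + 273.15 = 364.15 K
V_n = √(4kTRB)
4kTRB = 4 × 1.38×10⁻²³ × 364.15 × 5.00×10¹ × 1.54×10⁷ = 1.55×10⁻¹¹ V²
V_n = √(1.55×10⁻¹¹) = 3.93×10⁻⁶ V = 3.93 µV

3.93 µV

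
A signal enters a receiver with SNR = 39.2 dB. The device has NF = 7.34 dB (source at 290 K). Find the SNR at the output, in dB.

By definition F = SNR_in/SNR_out, so in dB: SNR_out = SNR_in − NF
SNR_out = 39.2 − 7.34 = 31.86 dB

31.86 dB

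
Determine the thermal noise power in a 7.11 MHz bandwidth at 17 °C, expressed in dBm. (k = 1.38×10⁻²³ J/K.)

T = 17 °C + 273.15 = 290.15 K
P_n = kTB = 1.38×10⁻²³ × 290.15 × 7.11×10⁶ = 2.85×10⁻¹⁴ W
In dBm: 10 log₁₀(2.85×10⁻¹⁴ / 10⁻³) = −105.5 dBm

−105.5 dBm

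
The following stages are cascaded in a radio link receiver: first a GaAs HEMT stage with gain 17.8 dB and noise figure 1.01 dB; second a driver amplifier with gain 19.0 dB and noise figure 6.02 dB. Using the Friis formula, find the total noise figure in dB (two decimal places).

1.18 dB

Convert to linear (a loss of L dB is a gain of −L dB): F_i = 10^(NF_i/10), G_i = 10^(G_i,dB/10)
  Stage 1: F_1 = 10^(1.01/10) = 1.262, G_1 = 10^(17.8/10) = 60.26
  Stage 2: F_2 = 10^(6.02/10) = 3.999, G_2 = 10^(19.0/10) = 79.43
Friis cascade:
  F = 1.262 + (3.999 − 1)/60.26 = 1.312
NF = 10 log₁₀(1.312) = 1.18 dB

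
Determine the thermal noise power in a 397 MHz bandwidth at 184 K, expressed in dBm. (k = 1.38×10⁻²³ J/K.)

P_n = kTB = 1.38×10⁻²³ × 184 × 3.97×10⁸ = 1.01×10⁻¹² W
In dBm: 10 log₁₀(1.01×10⁻¹² / 10⁻³) = −90.0 dBm

−90.0 dBm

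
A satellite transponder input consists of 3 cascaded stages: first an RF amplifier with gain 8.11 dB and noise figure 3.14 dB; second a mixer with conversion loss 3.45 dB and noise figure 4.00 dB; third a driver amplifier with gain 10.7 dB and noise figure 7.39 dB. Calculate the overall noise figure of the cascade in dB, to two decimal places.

Convert to linear (a loss of L dB is a gain of −L dB): F_i = 10^(NF_i/10), G_i = 10^(G_i,dB/10)
  Stage 1: F_1 = 10^(3.14/10) = 2.061, G_1 = 10^(8.11/10) = 6.471
  Stage 2: F_2 = 10^(4.00/10) = 2.512, G_2 = 10^(−3.45/10) = 0.4519
  Stage 3: F_3 = 10^(7.39/10) = 5.483, G_3 = 10^(10.7/10) = 11.75
Friis cascade:
  F = 2.061 + (2.512 − 1)/6.471 + (5.483 − 1)/2.924 = 3.827
NF = 10 log₁₀(3.827) = 5.83 dB

5.83 dB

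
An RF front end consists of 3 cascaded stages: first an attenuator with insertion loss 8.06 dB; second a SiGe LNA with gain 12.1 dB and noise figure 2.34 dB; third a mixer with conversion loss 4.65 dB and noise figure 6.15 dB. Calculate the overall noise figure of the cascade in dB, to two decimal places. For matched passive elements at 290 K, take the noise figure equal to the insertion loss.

Convert to linear (a loss of L dB is a gain of −L dB): F_i = 10^(NF_i/10), G_i = 10^(G_i,dB/10)
  Stage 1: F_1 = 10^(8.06/10) = 6.397, G_1 = 10^(−8.06/10) = 0.1563
  Stage 2: F_2 = 10^(2.34/10) = 1.714, G_2 = 10^(12.1/10) = 16.22
  Stage 3: F_3 = 10^(6.15/10) = 4.121, G_3 = 10^(−4.65/10) = 0.3428
Friis cascade:
  F = 6.397 + (1.714 − 1)/0.1563 + (4.121 − 1)/2.535 = 12.20
NF = 10 log₁₀(12.20) = 10.86 dB

10.86 dB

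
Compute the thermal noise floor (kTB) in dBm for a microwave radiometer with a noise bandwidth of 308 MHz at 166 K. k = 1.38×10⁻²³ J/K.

P_n = kTB = 1.38×10⁻²³ × 166 × 3.08×10⁸ = 7.06×10⁻¹³ W
In dBm: 10 log₁₀(7.06×10⁻¹³ / 10⁻³) = −91.5 dBm

−91.5 dBm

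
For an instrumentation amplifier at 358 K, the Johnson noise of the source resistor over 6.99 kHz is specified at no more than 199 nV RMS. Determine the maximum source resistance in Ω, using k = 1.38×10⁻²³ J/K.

287 Ω

Johnson–Nyquist: V_n = √(4kTRB) ⇒ R = V_n² / (4kTB)
4kTB = 4 × 1.38×10⁻²³ × 358 × 6.99×10³ = 1.38×10⁻¹⁶
R = (1.99×10⁻⁷)² / 1.38×10⁻¹⁶ = 2.87×10² Ω = 287 Ω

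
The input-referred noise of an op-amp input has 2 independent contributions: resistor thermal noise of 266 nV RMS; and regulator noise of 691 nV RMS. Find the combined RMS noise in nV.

740 nV

Uncorrelated sources add in power (mean-square): V_tot = √(ΣV_i²)
V_tot = √[(2.66×10⁻⁷)² + (6.91×10⁻⁷)²] = 7.40×10⁻⁷ V = 740 nV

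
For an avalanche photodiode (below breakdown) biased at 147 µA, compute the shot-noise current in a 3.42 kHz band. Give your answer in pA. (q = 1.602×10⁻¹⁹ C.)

I_n = √(2qI·B)
2qI·B = 2 × 1.602×10⁻¹⁹ × 1.47×10⁻⁴ × 3.42×10³ = 1.61×10⁻¹⁹ A²
I_n = √(1.61×10⁻¹⁹) = 4.01×10⁻¹⁰ A = 401 pA

401 pA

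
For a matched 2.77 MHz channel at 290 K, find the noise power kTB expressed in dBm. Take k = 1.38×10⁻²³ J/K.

P_n = kTB = 1.38×10⁻²³ × 290 × 2.77×10⁶ = 1.11×10⁻¹⁴ W
In dBm: 10 log₁₀(1.11×10⁻¹⁴ / 10⁻³) = −109.6 dBm

−109.6 dBm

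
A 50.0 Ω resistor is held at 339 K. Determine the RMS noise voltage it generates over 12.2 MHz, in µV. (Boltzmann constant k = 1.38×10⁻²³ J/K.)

3.38 µV

V_n = √(4kTRB)
4kTRB = 4 × 1.38×10⁻²³ × 339 × 5.00×10¹ × 1.22×10⁷ = 1.14×10⁻¹¹ V²
V_n = √(1.14×10⁻¹¹) = 3.38×10⁻⁶ V = 3.38 µV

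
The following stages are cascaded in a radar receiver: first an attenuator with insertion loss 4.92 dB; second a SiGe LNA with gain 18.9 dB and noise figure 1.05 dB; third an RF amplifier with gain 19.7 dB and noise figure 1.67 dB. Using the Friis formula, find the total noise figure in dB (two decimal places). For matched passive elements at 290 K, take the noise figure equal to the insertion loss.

5.99 dB

Convert to linear (a loss of L dB is a gain of −L dB): F_i = 10^(NF_i/10), G_i = 10^(G_i,dB/10)
  Stage 1: F_1 = 10^(4.92/10) = 3.105, G_1 = 10^(−4.92/10) = 0.3221
  Stage 2: F_2 = 10^(1.05/10) = 1.274, G_2 = 10^(18.9/10) = 77.62
  Stage 3: F_3 = 10^(1.67/10) = 1.469, G_3 = 10^(19.7/10) = 93.33
Friis cascade:
  F = 3.105 + (1.274 − 1)/0.3221 + (1.469 − 1)/25.00 = 3.972
NF = 10 log₁₀(3.972) = 5.99 dB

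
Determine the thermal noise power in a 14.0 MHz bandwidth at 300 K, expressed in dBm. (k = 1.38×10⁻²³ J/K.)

P_n = kTB = 1.38×10⁻²³ × 300 × 1.40×10⁷ = 5.80×10⁻¹⁴ W
In dBm: 10 log₁₀(5.80×10⁻¹⁴ / 10⁻³) = −102.4 dBm

−102.4 dBm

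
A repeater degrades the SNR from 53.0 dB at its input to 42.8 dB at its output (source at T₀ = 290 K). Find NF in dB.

10.2 dB

NF (dB) = SNR_in(dB) − SNR_out(dB) when the source is at T₀
NF = 53.0 − 42.8 = 10.2 dB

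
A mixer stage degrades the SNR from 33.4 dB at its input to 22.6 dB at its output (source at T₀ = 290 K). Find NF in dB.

NF (dB) = SNR_in(dB) − SNR_out(dB) when the source is at T₀
NF = 33.4 − 22.6 = 10.8 dB

10.8 dB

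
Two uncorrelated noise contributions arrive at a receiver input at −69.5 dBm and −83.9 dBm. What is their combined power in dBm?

−69.3 dBm

Convert to linear, add, convert back:
P₁ = 1.12×10⁻¹⁰ W, P₂ = 4.07×10⁻¹² W
P_tot = 1.16×10⁻¹⁰ W → 10 log₁₀(P_tot / 10⁻³) = −69.3 dBm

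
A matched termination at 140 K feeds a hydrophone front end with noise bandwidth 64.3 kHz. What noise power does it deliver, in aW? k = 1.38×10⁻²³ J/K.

P_n = kTB = 1.38×10⁻²³ × 140 × 6.43×10⁴ = 1.24×10⁻¹⁶ W = 124 aW

124 aW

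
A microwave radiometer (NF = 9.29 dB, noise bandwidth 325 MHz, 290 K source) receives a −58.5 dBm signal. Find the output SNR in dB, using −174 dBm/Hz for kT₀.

Noise floor: N = −174 + 10 log₁₀(B) + NF
10 log₁₀(3.25×10⁸) = 85.12 dB
N = −174 + 85.12 + 9.29 = −79.59 dBm
SNR = P_sig − N = −58.5 − (−79.59) = 21.09 dB → 21.1 dB

21.1 dB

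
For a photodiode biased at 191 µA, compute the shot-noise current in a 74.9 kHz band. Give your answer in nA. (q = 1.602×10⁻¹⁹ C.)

2.14 nA

I_n = √(2qI·B)
2qI·B = 2 × 1.602×10⁻¹⁹ × 1.91×10⁻⁴ × 7.49×10⁴ = 4.58×10⁻¹⁸ A²
I_n = √(4.58×10⁻¹⁸) = 2.14×10⁻⁹ A = 2.14 nA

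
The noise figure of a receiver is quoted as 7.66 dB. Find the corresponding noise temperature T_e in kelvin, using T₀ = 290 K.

1402 K

F = 10^(7.66/10) = 5.83445
T_e = (F − 1)·T₀ = (5.83445 − 1) × 290 = 1402 K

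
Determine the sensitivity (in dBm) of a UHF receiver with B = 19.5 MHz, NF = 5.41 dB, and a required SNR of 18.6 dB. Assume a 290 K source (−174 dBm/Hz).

−77.1 dBm

Sensitivity = −174 + 10 log₁₀(B) + NF + SNR_min
= −174 + 72.9 + 5.41 + 18.6
= −77.09 dBm → −77.1 dBm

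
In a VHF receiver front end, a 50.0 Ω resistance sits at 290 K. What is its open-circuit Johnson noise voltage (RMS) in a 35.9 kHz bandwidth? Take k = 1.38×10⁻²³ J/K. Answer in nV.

V_n = √(4kTRB)
4kTRB = 4 × 1.38×10⁻²³ × 290 × 5.00×10¹ × 3.59×10⁴ = 2.87×10⁻¹⁴ V²
V_n = √(2.87×10⁻¹⁴) = 1.70×10⁻⁷ V = 170 nV

170 nV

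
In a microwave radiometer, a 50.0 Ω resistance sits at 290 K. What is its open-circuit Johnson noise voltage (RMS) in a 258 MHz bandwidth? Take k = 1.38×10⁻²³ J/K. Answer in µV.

14.4 µV

V_n = √(4kTRB)
4kTRB = 4 × 1.38×10⁻²³ × 290 × 5.00×10¹ × 2.58×10⁸ = 2.07×10⁻¹⁰ V²
V_n = √(2.07×10⁻¹⁰) = 1.44×10⁻⁵ V = 14.4 µV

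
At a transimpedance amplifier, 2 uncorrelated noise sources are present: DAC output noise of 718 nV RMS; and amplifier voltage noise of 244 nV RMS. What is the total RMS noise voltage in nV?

Uncorrelated sources add in power (mean-square): V_tot = √(ΣV_i²)
V_tot = √[(7.18×10⁻⁷)² + (2.44×10⁻⁷)²] = 7.58×10⁻⁷ V = 758 nV

758 nV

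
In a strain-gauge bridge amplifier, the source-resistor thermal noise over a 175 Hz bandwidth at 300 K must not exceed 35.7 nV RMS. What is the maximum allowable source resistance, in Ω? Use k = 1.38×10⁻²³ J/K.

440 Ω

Johnson–Nyquist: V_n = √(4kTRB) ⇒ R = V_n² / (4kTB)
4kTB = 4 × 1.38×10⁻²³ × 300 × 1.75×10² = 2.90×10⁻¹⁸
R = (3.57×10⁻⁸)² / 2.90×10⁻¹⁸ = 4.40×10² Ω = 440 Ω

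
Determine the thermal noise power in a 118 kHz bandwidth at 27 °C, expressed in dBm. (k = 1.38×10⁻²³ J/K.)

−123.1 dBm

T = 27 °C + 273.15 = 300.15 K
P_n = kTB = 1.38×10⁻²³ × 300.15 × 1.18×10⁵ = 4.89×10⁻¹⁶ W
In dBm: 10 log₁₀(4.89×10⁻¹⁶ / 10⁻³) = −123.1 dBm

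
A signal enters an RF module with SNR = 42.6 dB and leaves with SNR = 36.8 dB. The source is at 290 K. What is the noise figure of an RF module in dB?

5.8 dB

NF (dB) = SNR_in(dB) − SNR_out(dB) when the source is at T₀
NF = 42.6 − 36.8 = 5.8 dB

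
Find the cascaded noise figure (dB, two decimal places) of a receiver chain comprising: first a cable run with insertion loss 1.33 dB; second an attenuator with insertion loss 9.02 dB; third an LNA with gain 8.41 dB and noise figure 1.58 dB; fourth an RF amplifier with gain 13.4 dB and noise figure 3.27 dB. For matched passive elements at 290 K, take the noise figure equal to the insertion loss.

12.39 dB

Convert to linear (a loss of L dB is a gain of −L dB): F_i = 10^(NF_i/10), G_i = 10^(G_i,dB/10)
  Stage 1: F_1 = 10^(1.33/10) = 1.358, G_1 = 10^(−1.33/10) = 0.7362
  Stage 2: F_2 = 10^(9.02/10) = 7.980, G_2 = 10^(−9.02/10) = 0.1253
  Stage 3: F_3 = 10^(1.58/10) = 1.439, G_3 = 10^(8.41/10) = 6.934
  Stage 4: F_4 = 10^(3.27/10) = 2.123, G_4 = 10^(13.4/10) = 21.88
Friis cascade:
  F = 1.358 + (7.980 − 1)/0.7362 + (1.439 − 1)/0.09226 + (2.123 − 1)/0.6397 = 17.35
NF = 10 log₁₀(17.35) = 12.39 dB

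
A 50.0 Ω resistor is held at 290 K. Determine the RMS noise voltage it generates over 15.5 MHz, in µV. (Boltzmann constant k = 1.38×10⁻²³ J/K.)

3.52 µV

V_n = √(4kTRB)
4kTRB = 4 × 1.38×10⁻²³ × 290 × 5.00×10¹ × 1.55×10⁷ = 1.24×10⁻¹¹ V²
V_n = √(1.24×10⁻¹¹) = 3.52×10⁻⁶ V = 3.52 µV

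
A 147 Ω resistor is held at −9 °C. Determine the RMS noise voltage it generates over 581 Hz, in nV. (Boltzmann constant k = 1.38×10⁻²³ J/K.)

35.3 nV

T = −9 °C + 273.15 = 264.15 K
V_n = √(4kTRB)
4kTRB = 4 × 1.38×10⁻²³ × 264.15 × 1.47×10² × 5.81×10² = 1.25×10⁻¹⁵ V²
V_n = √(1.25×10⁻¹⁵) = 3.53×10⁻⁸ V = 35.3 nV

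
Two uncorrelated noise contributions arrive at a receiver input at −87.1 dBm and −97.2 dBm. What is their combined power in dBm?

Convert to linear, add, convert back:
P₁ = 1.95×10⁻¹² W, P₂ = 1.91×10⁻¹³ W
P_tot = 2.14×10⁻¹² W → 10 log₁₀(P_tot / 10⁻³) = −86.7 dBm

−86.7 dBm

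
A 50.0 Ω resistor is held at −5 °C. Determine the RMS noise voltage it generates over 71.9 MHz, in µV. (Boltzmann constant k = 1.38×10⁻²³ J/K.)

T = −5 °C + 273.15 = 268.15 K
V_n = √(4kTRB)
4kTRB = 4 × 1.38×10⁻²³ × 268.15 × 5.00×10¹ × 7.19×10⁷ = 5.32×10⁻¹¹ V²
V_n = √(5.32×10⁻¹¹) = 7.29×10⁻⁶ V = 7.29 µV

7.29 µV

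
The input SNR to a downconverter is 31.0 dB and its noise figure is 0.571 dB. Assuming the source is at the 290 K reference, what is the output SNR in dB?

30.429 dB

By definition F = SNR_in/SNR_out, so in dB: SNR_out = SNR_in − NF
SNR_out = 31.0 − 0.571 = 30.429 dB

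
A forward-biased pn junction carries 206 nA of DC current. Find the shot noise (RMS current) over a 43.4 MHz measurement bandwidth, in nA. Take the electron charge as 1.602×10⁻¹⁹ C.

1.69 nA

I_n = √(2qI·B)
2qI·B = 2 × 1.602×10⁻¹⁹ × 2.06×10⁻⁷ × 4.34×10⁷ = 2.86×10⁻¹⁸ A²
I_n = √(2.86×10⁻¹⁸) = 1.69×10⁻⁹ A = 1.69 nA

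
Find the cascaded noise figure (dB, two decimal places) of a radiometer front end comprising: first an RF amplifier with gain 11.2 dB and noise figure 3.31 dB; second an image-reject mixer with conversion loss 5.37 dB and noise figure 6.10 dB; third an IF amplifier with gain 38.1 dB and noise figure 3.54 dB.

Convert to linear (a loss of L dB is a gain of −L dB): F_i = 10^(NF_i/10), G_i = 10^(G_i,dB/10)
  Stage 1: F_1 = 10^(3.31/10) = 2.143, G_1 = 10^(11.2/10) = 13.18
  Stage 2: F_2 = 10^(6.10/10) = 4.074, G_2 = 10^(−5.37/10) = 0.2904
  Stage 3: F_3 = 10^(3.54/10) = 2.259, G_3 = 10^(38.1/10) = 6457
Friis cascade:
  F = 2.143 + (4.074 − 1)/13.18 + (2.259 − 1)/3.828 = 2.705
NF = 10 log₁₀(2.705) = 4.32 dB

4.32 dB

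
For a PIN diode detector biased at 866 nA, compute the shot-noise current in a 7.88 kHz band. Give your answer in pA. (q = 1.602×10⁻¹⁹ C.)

I_n = √(2qI·B)
2qI·B = 2 × 1.602×10⁻¹⁹ × 8.66×10⁻⁷ × 7.88×10³ = 2.19×10⁻²¹ A²
I_n = √(2.19×10⁻²¹) = 4.68×10⁻¹¹ A = 46.8 pA

46.8 pA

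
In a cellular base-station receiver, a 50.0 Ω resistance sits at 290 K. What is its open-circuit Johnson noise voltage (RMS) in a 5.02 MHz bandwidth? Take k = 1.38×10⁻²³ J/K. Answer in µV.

V_n = √(4kTRB)
4kTRB = 4 × 1.38×10⁻²³ × 290 × 5.00×10¹ × 5.02×10⁶ = 4.02×10⁻¹² V²
V_n = √(4.02×10⁻¹²) = 2.00×10⁻⁶ V = 2.00 µV

2.00 µV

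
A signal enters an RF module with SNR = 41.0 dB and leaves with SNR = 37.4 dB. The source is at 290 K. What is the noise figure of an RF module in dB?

3.6 dB

NF (dB) = SNR_in(dB) − SNR_out(dB) when the source is at T₀
NF = 41.0 − 37.4 = 3.6 dB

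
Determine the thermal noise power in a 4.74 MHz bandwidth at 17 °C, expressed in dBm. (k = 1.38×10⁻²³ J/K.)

−107.2 dBm

T = 17 °C + 273.15 = 290.15 K
P_n = kTB = 1.38×10⁻²³ × 290.15 × 4.74×10⁶ = 1.90×10⁻¹⁴ W
In dBm: 10 log₁₀(1.90×10⁻¹⁴ / 10⁻³) = −107.2 dBm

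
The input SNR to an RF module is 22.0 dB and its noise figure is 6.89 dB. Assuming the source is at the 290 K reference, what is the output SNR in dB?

15.11 dB

By definition F = SNR_in/SNR_out, so in dB: SNR_out = SNR_in − NF
SNR_out = 22.0 − 6.89 = 15.11 dB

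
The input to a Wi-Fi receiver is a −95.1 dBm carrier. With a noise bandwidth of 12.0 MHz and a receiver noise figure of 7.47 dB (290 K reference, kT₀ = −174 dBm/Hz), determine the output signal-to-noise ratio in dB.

0.6 dB

Noise floor: N = −174 + 10 log₁₀(B) + NF
10 log₁₀(1.20×10⁷) = 70.79 dB
N = −174 + 70.79 + 7.47 = −95.74 dBm
SNR = P_sig − N = −95.1 − (−95.74) = 0.64 dB → 0.6 dB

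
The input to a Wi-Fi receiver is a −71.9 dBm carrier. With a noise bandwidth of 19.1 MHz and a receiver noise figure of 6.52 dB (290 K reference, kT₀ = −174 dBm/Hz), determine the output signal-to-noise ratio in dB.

22.8 dB

Noise floor: N = −174 + 10 log₁₀(B) + NF
10 log₁₀(1.91×10⁷) = 72.81 dB
N = −174 + 72.81 + 6.52 = −94.67 dBm
SNR = P_sig − N = −71.9 − (−94.67) = 22.77 dB → 22.8 dB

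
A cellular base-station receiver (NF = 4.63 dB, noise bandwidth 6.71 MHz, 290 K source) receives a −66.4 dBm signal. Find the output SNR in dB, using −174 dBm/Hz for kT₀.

34.7 dB

Noise floor: N = −174 + 10 log₁₀(B) + NF
10 log₁₀(6.71×10⁶) = 68.27 dB
N = −174 + 68.27 + 4.63 = −101.10 dBm
SNR = P_sig − N = −66.4 − (−101.10) = 34.70 dB → 34.7 dB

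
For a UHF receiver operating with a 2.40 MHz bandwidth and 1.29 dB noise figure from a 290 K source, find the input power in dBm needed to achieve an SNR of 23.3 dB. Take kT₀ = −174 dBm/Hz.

Sensitivity = −174 + 10 log₁₀(B) + NF + SNR_min
= −174 + 63.8 + 1.29 + 23.3
= −85.61 dBm → −85.6 dBm

−85.6 dBm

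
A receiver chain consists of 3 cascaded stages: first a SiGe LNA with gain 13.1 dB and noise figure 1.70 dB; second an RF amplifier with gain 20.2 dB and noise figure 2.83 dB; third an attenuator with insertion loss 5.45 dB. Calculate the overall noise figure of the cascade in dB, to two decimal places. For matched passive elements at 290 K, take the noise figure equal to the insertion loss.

1.83 dB

Convert to linear (a loss of L dB is a gain of −L dB): F_i = 10^(NF_i/10), G_i = 10^(G_i,dB/10)
  Stage 1: F_1 = 10^(1.70/10) = 1.479, G_1 = 10^(13.1/10) = 20.42
  Stage 2: F_2 = 10^(2.83/10) = 1.919, G_2 = 10^(20.2/10) = 104.7
  Stage 3: F_3 = 10^(5.45/10) = 3.508, G_3 = 10^(−5.45/10) = 0.2851
Friis cascade:
  F = 1.479 + (1.919 − 1)/20.42 + (3.508 − 1)/2138 = 1.525
NF = 10 log₁₀(1.525) = 1.83 dB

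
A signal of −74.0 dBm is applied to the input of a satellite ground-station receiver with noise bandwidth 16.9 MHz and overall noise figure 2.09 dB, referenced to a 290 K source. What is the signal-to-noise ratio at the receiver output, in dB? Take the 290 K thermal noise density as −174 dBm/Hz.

Noise floor: N = −174 + 10 log₁₀(B) + NF
10 log₁₀(1.69×10⁷) = 72.28 dB
N = −174 + 72.28 + 2.09 = −99.63 dBm
SNR = P_sig − N = −74.0 − (−99.63) = 25.63 dB → 25.6 dB

25.6 dB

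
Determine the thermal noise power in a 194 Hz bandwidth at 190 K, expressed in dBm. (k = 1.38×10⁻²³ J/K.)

P_n = kTB = 1.38×10⁻²³ × 190 × 1.94×10² = 5.09×10⁻¹⁹ W
In dBm: 10 log₁₀(5.09×10⁻¹⁹ / 10⁻³) = −152.9 dBm

−152.9 dBm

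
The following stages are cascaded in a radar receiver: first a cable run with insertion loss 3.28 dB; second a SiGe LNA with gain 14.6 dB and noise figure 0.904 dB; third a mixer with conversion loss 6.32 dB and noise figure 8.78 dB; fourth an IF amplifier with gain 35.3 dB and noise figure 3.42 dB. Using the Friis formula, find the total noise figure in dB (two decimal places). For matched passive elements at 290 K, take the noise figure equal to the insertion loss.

5.42 dB

Convert to linear (a loss of L dB is a gain of −L dB): F_i = 10^(NF_i/10), G_i = 10^(G_i,dB/10)
  Stage 1: F_1 = 10^(3.28/10) = 2.128, G_1 = 10^(−3.28/10) = 0.4699
  Stage 2: F_2 = 10^(0.904/10) = 1.231, G_2 = 10^(14.6/10) = 28.84
  Stage 3: F_3 = 10^(8.78/10) = 7.551, G_3 = 10^(−6.32/10) = 0.2333
  Stage 4: F_4 = 10^(3.42/10) = 2.198, G_4 = 10^(35.3/10) = 3388
Friis cascade:
  F = 2.128 + (1.231 − 1)/0.4699 + (7.551 − 1)/13.55 + (2.198 − 1)/3.162 = 3.483
NF = 10 log₁₀(3.483) = 5.42 dB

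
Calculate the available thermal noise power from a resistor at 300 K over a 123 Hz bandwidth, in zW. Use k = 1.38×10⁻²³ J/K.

P_n = kTB = 1.38×10⁻²³ × 300 × 1.23×10² = 5.09×10⁻¹⁹ W = 509 zW

509 zW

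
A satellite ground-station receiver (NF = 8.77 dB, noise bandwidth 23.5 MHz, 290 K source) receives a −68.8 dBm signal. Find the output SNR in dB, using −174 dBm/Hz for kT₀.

Noise floor: N = −174 + 10 log₁₀(B) + NF
10 log₁₀(2.35×10⁷) = 73.71 dB
N = −174 + 73.71 + 8.77 = −91.52 dBm
SNR = P_sig − N = −68.8 − (−91.52) = 22.72 dB → 22.7 dB

22.7 dB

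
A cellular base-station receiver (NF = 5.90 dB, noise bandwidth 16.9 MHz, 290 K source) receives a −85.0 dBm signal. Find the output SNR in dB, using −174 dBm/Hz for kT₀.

10.8 dB

Noise floor: N = −174 + 10 log₁₀(B) + NF
10 log₁₀(1.69×10⁷) = 72.28 dB
N = −174 + 72.28 + 5.90 = −95.82 dBm
SNR = P_sig − N = −85.0 − (−95.82) = 10.82 dB → 10.8 dB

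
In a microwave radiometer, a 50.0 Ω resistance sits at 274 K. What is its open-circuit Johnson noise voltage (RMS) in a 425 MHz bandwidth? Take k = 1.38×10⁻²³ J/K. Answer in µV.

V_n = √(4kTRB)
4kTRB = 4 × 1.38×10⁻²³ × 274 × 5.00×10¹ × 4.25×10⁸ = 3.21×10⁻¹⁰ V²
V_n = √(3.21×10⁻¹⁰) = 1.79×10⁻⁵ V = 17.9 µV

17.9 µV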